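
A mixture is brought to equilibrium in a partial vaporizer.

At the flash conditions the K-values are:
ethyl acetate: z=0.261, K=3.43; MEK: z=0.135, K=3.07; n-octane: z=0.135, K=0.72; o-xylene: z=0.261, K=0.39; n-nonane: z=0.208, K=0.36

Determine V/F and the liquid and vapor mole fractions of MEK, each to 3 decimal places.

V/F = 0.448, x_MEK = 0.070, y_MEK = 0.215

Newton–Raphson from V/F = 0.5:
  V/F = 0.500: g = -0.0451, g' = -0.853 → V/F = 0.447
  V/F = 0.447: g = 0.0005, g' = -0.875 → V/F = 0.448
Converged at V/F = 0.448.
Compositions from xᵢ = zᵢ/(1+V/F(Kᵢ−1)), yᵢ = Kᵢxᵢ:
  ethyl acetate: x = 0.125, y = 0.429
  MEK: x = 0.070, y = 0.215
  n-octane: x = 0.154, y = 0.111
  o-xylene: x = 0.359, y = 0.140
  n-nonane: x = 0.292, y = 0.105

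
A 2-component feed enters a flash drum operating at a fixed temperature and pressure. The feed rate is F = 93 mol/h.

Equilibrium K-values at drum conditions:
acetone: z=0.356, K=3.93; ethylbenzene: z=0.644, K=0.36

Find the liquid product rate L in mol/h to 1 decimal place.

L = 61.7 mol/h

Rachford–Rice: g(ψ) = Σ zᵢ(Kᵢ−1)/(1+ψ(Kᵢ−1)) = 0.
Feasibility: ΣzᵢKᵢ = 1.631, Σzᵢ/Kᵢ = 1.879 — both > 1, two phases present.
Binary case is linear: z₁(K₁−1)(1+ψ(K₂−1)) + z₂(K₂−1)(1+ψ(K₁−1)) = 0
⇒ ψ = [z₁(K₁−1)+z₂(K₂−1)] / [−(K₁−1)(K₂−1)] = 0.6309/1.8752 = 0.336
Then V = ψ·F = 0.3365·93 = 31.3 mol/h and L = F − V = 61.7 mol/h.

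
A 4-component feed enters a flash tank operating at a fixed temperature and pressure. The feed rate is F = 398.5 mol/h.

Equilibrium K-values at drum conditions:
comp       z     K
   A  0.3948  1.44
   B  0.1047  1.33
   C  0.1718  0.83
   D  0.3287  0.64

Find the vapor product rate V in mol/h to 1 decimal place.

V = 186.3 mol/h

Rachford–Rice: g(ψ) = Σ zᵢ(Kᵢ−1)/(1+ψ(Kᵢ−1)) = 0.
Check two-phase: ΣzᵢKᵢ = 1.0607 > 1 and Σzᵢ/Kᵢ = 1.0735 > 1, so g(0) = 0.0607 > 0 and g(1) = -0.0735 < 0.
Iterate (Newton) starting at ψ = 0.3:
  ψ = 0.3000: g = 0.02146, g' = -0.1281 → ψ = 0.4675
Converged at ψ = 0.4675.
Then V = ψ·F = 0.4675·398.5 = 186.3 mol/h and L = F − V = 212.2 mol/h.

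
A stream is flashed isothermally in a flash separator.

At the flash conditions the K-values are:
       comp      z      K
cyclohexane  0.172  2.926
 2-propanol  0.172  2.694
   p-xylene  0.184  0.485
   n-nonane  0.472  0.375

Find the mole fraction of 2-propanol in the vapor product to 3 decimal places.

Material balance + equilibrium reduce to Σ zᵢ(Kᵢ−1)/(1+V/F(Kᵢ−1)) = 0.
Feasibility: ΣzᵢKᵢ = 1.233, Σzᵢ/Kᵢ = 1.761 — both > 1, two phases present.
Iterate (Newton) starting at V/F = 0.35:
  V/F = 0.350: g = -0.1124, g' = -0.797 → V/F = 0.209
  V/F = 0.209: g = 0.0059, g' = -0.899 → V/F = 0.216
Converged at V/F = 0.216.
Compositions from xᵢ = zᵢ/(1+V/F(Kᵢ−1)), yᵢ = Kᵢxᵢ:
  cyclohexane: x = 0.122, y = 0.356
  2-propanol: x = 0.126, y = 0.339
  p-xylene: x = 0.207, y = 0.100
  n-nonane: x = 0.545, y = 0.205

y_2-propanol = 0.339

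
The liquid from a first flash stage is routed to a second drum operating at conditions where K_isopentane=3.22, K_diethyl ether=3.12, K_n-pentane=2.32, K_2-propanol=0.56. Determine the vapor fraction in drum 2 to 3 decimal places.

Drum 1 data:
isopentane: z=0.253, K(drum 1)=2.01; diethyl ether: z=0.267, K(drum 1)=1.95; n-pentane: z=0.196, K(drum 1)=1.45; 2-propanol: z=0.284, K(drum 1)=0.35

Drum 1:
Let ψ₁ = V/F and solve Σ zᵢ(Kᵢ−1)/(1+ψ₁(Kᵢ−1)) = 0.
g(0) = ΣzᵢKᵢ − 1 = 0.413 and g(1) = 1 − Σzᵢ/Kᵢ = -0.209, so a root lies in (0, 1).
Newton–Raphson from ψ₁ = 0.65:
  ψ₁ = 0.650: g = 0.0597, g' = -0.570 → ψ₁ = 0.755
  ψ₁ = 0.755: g = -0.0038, g' = -0.649 → ψ₁ = 0.749
Converged at ψ₁ = 0.749.
Drum-1 compositions:
  isopentane: x = 0.144, y = 0.290
  diethyl ether: x = 0.156, y = 0.304
  n-pentane: x = 0.147, y = 0.213
  2-propanol: x = 0.553, y = 0.194
Drum-2 feed = drum-1 liquid: z₂ = (0.1440, 0.1560, 0.1466, 0.5533).
Drum 2:
Material balance + equilibrium reduce to Σ zᵢ(Kᵢ−1)/(1+ψ₂(Kᵢ−1)) = 0.
Feasibility: ΣzᵢKᵢ = 1.601, Σzᵢ/Kᵢ = 1.146 — both > 1, two phases present.
Iterate (Newton) starting at ψ₂ = 0.5:
  ψ₂ = 0.500: g = 0.1165, g' = -0.593 → ψ₂ = 0.696
  ψ₂ = 0.696: g = 0.0090, g' = -0.516 → ψ₂ = 0.714
Converged at ψ₂ = 0.714.
  isopentane: x = 0.056, y = 0.179
  diethyl ether: x = 0.062, y = 0.194
  n-pentane: x = 0.075, y = 0.175
  2-propanol: x = 0.807, y = 0.452

V/F (drum 2) = 0.714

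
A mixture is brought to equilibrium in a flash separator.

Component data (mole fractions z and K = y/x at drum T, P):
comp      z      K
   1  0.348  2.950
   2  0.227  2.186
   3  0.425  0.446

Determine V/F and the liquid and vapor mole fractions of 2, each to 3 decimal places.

Newton–Raphson from V/F = 0.43:
  V/F = 0.430: g = 0.2383, g' = -0.756 → V/F = 0.745
  V/F = 0.745: g = 0.0186, g' = -0.688 → V/F = 0.772
Converged at V/F = 0.772.
Compositions from xᵢ = zᵢ/(1+V/F(Kᵢ−1)), yᵢ = Kᵢxᵢ:
  1: x = 0.139, y = 0.410
  2: x = 0.119, y = 0.259
  3: x = 0.743, y = 0.331

V/F = 0.772, x_2 = 0.119, y_2 = 0.259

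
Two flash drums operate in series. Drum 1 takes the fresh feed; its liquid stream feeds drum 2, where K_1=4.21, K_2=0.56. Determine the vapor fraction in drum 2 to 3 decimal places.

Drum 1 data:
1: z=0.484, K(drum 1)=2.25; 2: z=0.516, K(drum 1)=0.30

Drum 1:
Rachford–Rice: g(ψ₁) = Σ zᵢ(Kᵢ−1)/(1+ψ₁(Kᵢ−1)) = 0.
Check two-phase: ΣzᵢKᵢ = 1.244 > 1 and Σzᵢ/Kᵢ = 1.935 > 1, so g(0) = 0.244 > 0 and g(1) = -0.935 < 0.
Binary case is linear: z₁(K₁−1)(1+ψ₁(K₂−1)) + z₂(K₂−1)(1+ψ₁(K₁−1)) = 0
⇒ ψ₁ = [z₁(K₁−1)+z₂(K₂−1)] / [−(K₁−1)(K₂−1)] = 0.2438/0.8750 = 0.279
Drum-1 compositions:
  1: x = 0.359, y = 0.808
  2: x = 0.641, y = 0.192
Drum-2 feed = drum-1 liquid: z₂ = (0.3590, 0.6410).
Drum 2:
Newton–Raphson from ψ₂ = 0.68:
  ψ₂ = 0.680: g = -0.0404, g' = -0.618 → ψ₂ = 0.615
  ψ₂ = 0.615: g = 0.0010, g' = -0.652 → ψ₂ = 0.616
Converged at ψ₂ = 0.616.
  1: x = 0.121, y = 0.508
  2: x = 0.879, y = 0.492

V/F (drum 2) = 0.616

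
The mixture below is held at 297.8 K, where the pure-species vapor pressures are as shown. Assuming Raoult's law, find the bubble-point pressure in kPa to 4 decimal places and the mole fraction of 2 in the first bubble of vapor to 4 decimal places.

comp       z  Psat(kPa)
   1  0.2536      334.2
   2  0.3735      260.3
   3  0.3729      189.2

Pbub = 252.5279 kPa, y_2 = 0.3850

At the bubble point ψ → 0, so ΣzᵢKᵢ = 1 with Kᵢ = Pᵢˢᵃᵗ/P ⇒ P = ΣzᵢPᵢˢᵃᵗ.
P = 0.2536·334.2 + 0.3735·260.3 + 0.3729·189.2 = 252.5279 kPa
yᵢ = zᵢPᵢˢᵃᵗ/P ⇒ y_2 = 0.3735·260.3/252.5279 = 0.3850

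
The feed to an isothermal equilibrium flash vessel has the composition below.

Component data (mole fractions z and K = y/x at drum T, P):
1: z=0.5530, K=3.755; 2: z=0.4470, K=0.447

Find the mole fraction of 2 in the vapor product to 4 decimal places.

y_2 = 0.3723

Material balance + equilibrium reduce to Σ zᵢ(Kᵢ−1)/(1+V/F(Kᵢ−1)) = 0.
g(0) = ΣzᵢKᵢ − 1 = 1.2763 and g(1) = 1 − Σzᵢ/Kᵢ = -0.1473, so a root lies in (0, 1).
Newton iteration, V/F⁰ = 0.33:
  V/F = 0.3300: g = 0.49564, g' = -1.3561 → V/F = 0.6955
  V/F = 0.6955: g = 0.12078, g' = -0.8545 → V/F = 0.8368
  V/F = 0.8368: g = 0.00080, g' = -0.8578 → V/F = 0.8377
Converged at V/F = 0.8377.
Compositions from xᵢ = zᵢ/(1+V/F(Kᵢ−1)), yᵢ = Kᵢxᵢ:
  1: x = 0.1672, y = 0.6277
  2: x = 0.8328, y = 0.3723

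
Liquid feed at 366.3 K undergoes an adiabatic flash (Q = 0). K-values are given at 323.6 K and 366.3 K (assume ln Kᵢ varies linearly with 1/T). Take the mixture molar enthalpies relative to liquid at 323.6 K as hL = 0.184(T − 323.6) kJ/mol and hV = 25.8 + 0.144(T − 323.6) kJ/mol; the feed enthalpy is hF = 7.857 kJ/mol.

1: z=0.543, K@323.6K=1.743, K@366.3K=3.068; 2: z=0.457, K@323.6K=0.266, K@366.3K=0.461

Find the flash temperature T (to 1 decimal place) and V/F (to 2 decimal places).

Adiabatic flash: solve Rachford–Rice at each trial T, then check hF = ψ·hV(T) + (1−ψ)·hL(T).
  T = 323.6 K: K = (1.743, 0.266), RR gives ψ = 0.125, H_out = 3.217 kJ/mol
  T = 366.3 K: K = (3.068, 0.461), RR gives ψ = 0.786, H_out = 26.804 kJ/mol
  T = 345.0 K: K = (2.355, 0.356), RR gives ψ = 0.506, H_out = 16.569 kJ/mol
  T = 334.3 K: K = (2.036, 0.309), RR gives ψ = 0.345, H_out = 10.722 kJ/mol
  T = 329.0 K: K = (1.887, 0.287), RR gives ψ = 0.247, H_out = 7.314 kJ/mol
  T = 331.6 K: K = (1.959, 0.298), RR gives ψ = 0.297, H_out = 9.045 kJ/mol
  T = 330.3 K: K = (1.923, 0.293), RR gives ψ = 0.273, H_out = 8.196 kJ/mol
Linear interpolation between T = 329.0 (H_out = 7.314) and T = 330.3 (H_out = 8.196) on hF = 7.857 gives T ≈ 329.8 K, at which ψ = 0.26.

T = 329.8 K, V/F = 0.26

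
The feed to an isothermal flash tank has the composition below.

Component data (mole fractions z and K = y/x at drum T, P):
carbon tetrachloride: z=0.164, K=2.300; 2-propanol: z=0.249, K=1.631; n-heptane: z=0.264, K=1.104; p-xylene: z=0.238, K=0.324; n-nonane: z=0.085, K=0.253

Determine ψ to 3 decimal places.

ψ = 0.361

Material balance + equilibrium reduce to Σ zᵢ(Kᵢ−1)/(1+ψ(Kᵢ−1)) = 0.
g(0) = ΣzᵢKᵢ − 1 = 0.173 and g(1) = 1 − Σzᵢ/Kᵢ = -0.534, so a root lies in (0, 1).
Iterate (Newton) starting at ψ = 0.46:
  ψ = 0.460: g = -0.0488, g' = -0.510 → ψ = 0.364
  ψ = 0.364: g = -0.0018, g' = -0.477 → ψ = 0.361
Converged at ψ = 0.361.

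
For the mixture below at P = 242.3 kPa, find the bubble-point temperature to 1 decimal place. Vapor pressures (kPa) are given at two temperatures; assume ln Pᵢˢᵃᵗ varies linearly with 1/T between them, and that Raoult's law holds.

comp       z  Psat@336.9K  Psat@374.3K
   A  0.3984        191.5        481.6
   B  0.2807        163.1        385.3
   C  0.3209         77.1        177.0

T = 357.0 K

Bubble-point temperature: ΣzᵢPᵢˢᵃᵗ(T) = P. Interpolate ln Pᵢˢᵃᵗ = aᵢ + bᵢ/T.
  T = 336.9 K: ΣzᵢPᵢˢᵃᵗ = 146.82 kPa
  T = 374.3 K: ΣzᵢPᵢˢᵃᵗ = 356.82 kPa
  T = 355.6 K: ΣzᵢPᵢˢᵃᵗ = 234.25 kPa
  T = 365.0 K: ΣzᵢPᵢˢᵃᵗ = 290.99 kPa
  T = 360.3 K: ΣzᵢPᵢˢᵃᵗ = 261.45 kPa
  T = 358.0 K: ΣzᵢPᵢˢᵃᵗ = 247.85 kPa
Interpolating between 355.6 K and 358.0 K gives T ≈ 357.0 K.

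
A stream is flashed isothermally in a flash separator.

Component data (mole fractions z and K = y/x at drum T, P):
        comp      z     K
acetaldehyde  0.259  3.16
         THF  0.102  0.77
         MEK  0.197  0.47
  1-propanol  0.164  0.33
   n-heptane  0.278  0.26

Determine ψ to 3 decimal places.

Material balance + equilibrium reduce to Σ zᵢ(Kᵢ−1)/(1+ψ(Kᵢ−1)) = 0.
Feasibility: ΣzᵢKᵢ = 1.116, Σzᵢ/Kᵢ = 2.200 — both > 1, two phases present.
Iterate (Newton) starting at ψ = 0.5:
  ψ = 0.500: g = -0.3914, g' = -0.939 → ψ = 0.083
  ψ = 0.083: g = 0.0057, g' = -1.190 → ψ = 0.088
Converged at ψ = 0.088.

ψ = 0.088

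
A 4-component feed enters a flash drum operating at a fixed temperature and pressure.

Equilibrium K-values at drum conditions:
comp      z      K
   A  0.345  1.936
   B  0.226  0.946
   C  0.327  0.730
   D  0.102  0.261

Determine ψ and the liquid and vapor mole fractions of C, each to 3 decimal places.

ψ = 0.454, x_C = 0.373, y_C = 0.272

Material balance + equilibrium reduce to Σ zᵢ(Kᵢ−1)/(1+ψ(Kᵢ−1)) = 0.
Check two-phase: ΣzᵢKᵢ = 1.147 > 1 and Σzᵢ/Kᵢ = 1.256 > 1, so g(0) = 0.147 > 0 and g(1) = -0.256 < 0.
Iterate (Newton) starting at ψ = 0.3:
  ψ = 0.300: g = 0.0468, g' = -0.305 → ψ = 0.453
  ψ = 0.453: g = 0.0002, g' = -0.307 → ψ = 0.454
Converged at ψ = 0.454.
Compositions from xᵢ = zᵢ/(1+ψ(Kᵢ−1)), yᵢ = Kᵢxᵢ:
  A: x = 0.242, y = 0.469
  B: x = 0.232, y = 0.219
  C: x = 0.373, y = 0.272
  D: x = 0.154, y = 0.040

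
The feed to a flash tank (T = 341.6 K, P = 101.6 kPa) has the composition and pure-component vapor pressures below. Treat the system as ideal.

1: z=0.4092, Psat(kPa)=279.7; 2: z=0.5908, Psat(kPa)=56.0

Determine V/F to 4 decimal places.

V/F = 0.5747

Raoult's law: Kᵢ = Pᵢˢᵃᵗ/P = Pᵢˢᵃᵗ/101.6.
  K_1 = 279.7/101.6 = 2.752953, K_2 = 56.0/101.6 = 0.551181
Binary case is linear: z₁(K₁−1)(1+V/F(K₂−1)) + z₂(K₂−1)(1+V/F(K₁−1)) = 0
⇒ V/F = [z₁(K₁−1)+z₂(K₂−1)] / [−(K₁−1)(K₂−1)] = 0.45215/0.78676 = 0.5747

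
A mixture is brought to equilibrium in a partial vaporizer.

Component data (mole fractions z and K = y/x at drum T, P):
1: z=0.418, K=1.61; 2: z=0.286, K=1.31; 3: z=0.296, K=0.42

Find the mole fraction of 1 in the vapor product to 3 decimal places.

Material balance + equilibrium reduce to Σ zᵢ(Kᵢ−1)/(1+ψ(Kᵢ−1)) = 0.
g(0) = ΣzᵢKᵢ − 1 = 0.172 and g(1) = 1 − Σzᵢ/Kᵢ = -0.183, so a root lies in (0, 1).
Iterate (Newton) starting at ψ = 0.5:
  ψ = 0.500: g = 0.0303, g' = -0.309 → ψ = 0.598
  ψ = 0.598: g = -0.0012, g' = -0.336 → ψ = 0.594
Converged at ψ = 0.594.
Compositions from xᵢ = zᵢ/(1+ψ(Kᵢ−1)), yᵢ = Kᵢxᵢ:
  1: x = 0.307, y = 0.494
  2: x = 0.242, y = 0.316
  3: x = 0.452, y = 0.190

y_1 = 0.494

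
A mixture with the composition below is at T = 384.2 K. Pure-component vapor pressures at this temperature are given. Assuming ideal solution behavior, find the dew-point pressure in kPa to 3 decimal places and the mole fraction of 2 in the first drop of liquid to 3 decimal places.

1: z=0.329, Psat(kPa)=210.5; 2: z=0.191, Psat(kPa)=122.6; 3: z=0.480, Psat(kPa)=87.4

Pdew = 116.106 kPa, x_2 = 0.181

At the dew point ψ → 1, so Σzᵢ/Kᵢ = 1 with Kᵢ = Pᵢˢᵃᵗ/P ⇒ 1/P = Σzᵢ/Pᵢˢᵃᵗ.
1/P = 0.329/210.5 + 0.191/122.6 + 0.480/87.4 = 0.008613 ⇒ P = 116.106 kPa
xᵢ = zᵢP/Pᵢˢᵃᵗ ⇒ x_2 = 0.191·116.106/122.6 = 0.181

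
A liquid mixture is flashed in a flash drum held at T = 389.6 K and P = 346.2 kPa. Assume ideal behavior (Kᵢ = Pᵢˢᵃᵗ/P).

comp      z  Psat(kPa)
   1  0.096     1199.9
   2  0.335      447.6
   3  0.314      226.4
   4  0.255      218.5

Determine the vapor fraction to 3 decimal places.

Raoult's law: Kᵢ = Pᵢˢᵃᵗ/P = Pᵢˢᵃᵗ/346.2.
  K_1 = 1199.9/346.2 = 3.46592, K_2 = 447.6/346.2 = 1.29289, K_3 = 226.4/346.2 = 0.65396, K_4 = 218.5/346.2 = 0.63114
Material balance + equilibrium reduce to Σ zᵢ(Kᵢ−1)/(1+ψ(Kᵢ−1)) = 0.
Check two-phase: ΣzᵢKᵢ = 1.132 > 1 and Σzᵢ/Kᵢ = 1.171 > 1, so g(0) = 0.132 > 0 and g(1) = -0.171 < 0.
Newton–Raphson from ψ = 0.49:
  ψ = 0.490: g = -0.0527, g' = -0.248 → ψ = 0.278
  ψ = 0.278: g = 0.0063, g' = -0.319 → ψ = 0.297
  ψ = 0.297: g = 0.0001, g' = -0.309 → ψ = 0.298
Converged at ψ = 0.298.

ψ = 0.298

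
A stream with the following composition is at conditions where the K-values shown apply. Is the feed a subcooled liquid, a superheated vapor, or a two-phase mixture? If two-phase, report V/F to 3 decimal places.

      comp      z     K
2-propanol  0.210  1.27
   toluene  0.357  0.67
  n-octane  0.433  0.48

subcooled liquid

ΣzᵢKᵢ = 0.714; Σzᵢ/Kᵢ = 1.600.
Since ΣzᵢKᵢ < 1 the mixture is below its bubble point — single liquid phase.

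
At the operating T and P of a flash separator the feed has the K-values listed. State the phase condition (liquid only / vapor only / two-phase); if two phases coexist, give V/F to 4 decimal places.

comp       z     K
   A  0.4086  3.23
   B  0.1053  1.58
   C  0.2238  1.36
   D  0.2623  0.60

vapor only

ΣzᵢKᵢ = 1.9479; Σzᵢ/Kᵢ = 0.7949.
Since Σzᵢ/Kᵢ < 1 the mixture is above its dew point — single vapor phase.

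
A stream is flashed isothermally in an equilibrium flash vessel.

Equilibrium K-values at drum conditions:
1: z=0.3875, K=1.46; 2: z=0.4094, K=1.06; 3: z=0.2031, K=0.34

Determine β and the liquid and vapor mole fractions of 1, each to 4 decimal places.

β = 0.3654, x_1 = 0.3317, y_1 = 0.4843

Material balance + equilibrium reduce to Σ zᵢ(Kᵢ−1)/(1+β(Kᵢ−1)) = 0.
Feasibility: ΣzᵢKᵢ = 1.0688, Σzᵢ/Kᵢ = 1.2490 — both > 1, two phases present.
Newton iteration, β⁰ = 0.32:
  β = 0.3200: g = 0.00954, g' = -0.2059 → β = 0.3663
  β = 0.3663: g = -0.00021, g' = -0.2154 → β = 0.3654
Converged at β = 0.3654.
Compositions from xᵢ = zᵢ/(1+β(Kᵢ−1)), yᵢ = Kᵢxᵢ:
  1: x = 0.3317, y = 0.4843
  2: x = 0.4006, y = 0.4247
  3: x = 0.2676, y = 0.0910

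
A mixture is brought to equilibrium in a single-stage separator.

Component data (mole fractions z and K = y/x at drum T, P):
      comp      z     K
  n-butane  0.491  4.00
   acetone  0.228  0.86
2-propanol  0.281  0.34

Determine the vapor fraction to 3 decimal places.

Let ψ = V/F and solve Σ zᵢ(Kᵢ−1)/(1+ψ(Kᵢ−1)) = 0.
Check two-phase: ΣzᵢKᵢ = 2.256 > 1 and Σzᵢ/Kᵢ = 1.214 > 1, so g(0) = 1.256 > 0 and g(1) = -0.214 < 0.
Newton–Raphson from ψ = 0.32:
  ψ = 0.320: g = 0.4830, g' = -1.352 → ψ = 0.677
  ψ = 0.677: g = 0.1152, g' = -0.886 → ψ = 0.807
  ψ = 0.807: g = -0.0024, g' = -0.944 → ψ = 0.805
Converged at ψ = 0.805.

ψ = 0.805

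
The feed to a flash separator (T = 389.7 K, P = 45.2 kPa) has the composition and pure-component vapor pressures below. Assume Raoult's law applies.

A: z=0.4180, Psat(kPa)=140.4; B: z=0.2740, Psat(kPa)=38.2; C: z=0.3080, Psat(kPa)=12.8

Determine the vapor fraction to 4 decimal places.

Raoult's law: Kᵢ = Pᵢˢᵃᵗ/P = Pᵢˢᵃᵗ/45.2.
  K_A = 140.4/45.2 = 3.106195, K_B = 38.2/45.2 = 0.845133, K_C = 12.8/45.2 = 0.283186
Newton–Raphson from ψ = 0.5:
  ψ = 0.5000: g = 0.03870, g' = -0.8321 → ψ = 0.5465
Converged at ψ = 0.5465.

ψ = 0.5465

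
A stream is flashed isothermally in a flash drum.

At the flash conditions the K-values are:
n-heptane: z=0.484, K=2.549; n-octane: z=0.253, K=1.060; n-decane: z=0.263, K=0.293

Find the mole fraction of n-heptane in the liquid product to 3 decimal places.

x_n-heptane = 0.231

Material balance + equilibrium reduce to Σ zᵢ(Kᵢ−1)/(1+β(Kᵢ−1)) = 0.
Feasibility: ΣzᵢKᵢ = 1.579, Σzᵢ/Kᵢ = 1.326 — both > 1, two phases present.
Newton iteration, β⁰ = 0.5:
  β = 0.500: g = 0.1496, g' = -0.684 → β = 0.719
  β = 0.719: g = -0.0087, g' = -0.804 → β = 0.708
Converged at β = 0.708.
Compositions from xᵢ = zᵢ/(1+β(Kᵢ−1)), yᵢ = Kᵢxᵢ:
  n-heptane: x = 0.231, y = 0.589
  n-octane: x = 0.243, y = 0.257
  n-decane: x = 0.526, y = 0.154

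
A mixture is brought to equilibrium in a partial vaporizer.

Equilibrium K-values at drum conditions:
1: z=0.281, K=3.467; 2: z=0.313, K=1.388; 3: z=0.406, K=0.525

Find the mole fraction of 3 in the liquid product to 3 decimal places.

Material balance + equilibrium reduce to Σ zᵢ(Kᵢ−1)/(1+β(Kᵢ−1)) = 0.
Check two-phase: ΣzᵢKᵢ = 1.622 > 1 and Σzᵢ/Kᵢ = 1.080 > 1, so g(0) = 0.622 > 0 and g(1) = -0.080 < 0.
Iterate (Newton) starting at β = 0.5:
  β = 0.500: g = 0.1592, g' = -0.533 → β = 0.798
  β = 0.798: g = 0.0155, g' = -0.459 → β = 0.832
Converged at β = 0.832.
Compositions from xᵢ = zᵢ/(1+β(Kᵢ−1)), yᵢ = Kᵢxᵢ:
  1: x = 0.092, y = 0.319
  2: x = 0.237, y = 0.328
  3: x = 0.671, y = 0.352

x_3 = 0.671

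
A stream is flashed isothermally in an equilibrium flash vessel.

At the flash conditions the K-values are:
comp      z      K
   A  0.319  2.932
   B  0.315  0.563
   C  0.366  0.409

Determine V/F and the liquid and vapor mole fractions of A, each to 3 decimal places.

Material balance + equilibrium reduce to Σ zᵢ(Kᵢ−1)/(1+V/F(Kᵢ−1)) = 0.
Feasibility: ΣzᵢKᵢ = 1.262, Σzᵢ/Kᵢ = 1.563 — both > 1, two phases present.
Newton iteration, V/F⁰ = 0.5:
  V/F = 0.500: g = -0.1697, g' = -0.664 → V/F = 0.244
  V/F = 0.244: g = 0.0116, g' = -0.799 → V/F = 0.259
Converged at V/F = 0.259.
Compositions from xᵢ = zᵢ/(1+V/F(Kᵢ−1)), yᵢ = Kᵢxᵢ:
  A: x = 0.213, y = 0.623
  B: x = 0.355, y = 0.200
  C: x = 0.432, y = 0.177

V/F = 0.259, x_A = 0.213, y_A = 0.623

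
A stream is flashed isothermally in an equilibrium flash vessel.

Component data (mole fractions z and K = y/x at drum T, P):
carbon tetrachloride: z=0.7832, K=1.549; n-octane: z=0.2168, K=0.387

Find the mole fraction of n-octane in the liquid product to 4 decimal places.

Rachford–Rice: g(ψ) = Σ zᵢ(Kᵢ−1)/(1+ψ(Kᵢ−1)) = 0.
Check two-phase: ΣzᵢKᵢ = 1.2971 > 1 and Σzᵢ/Kᵢ = 1.0658 > 1, so g(0) = 0.2971 > 0 and g(1) = -0.0658 < 0.
Iterate (Newton) starting at ψ = 0.5:
  ψ = 0.5000: g = 0.14573, g' = -0.3147 → ψ = 0.9631
  ψ = 0.9631: g = -0.04316, g' = -0.5865 → ψ = 0.8895
  ψ = 0.8895: g = -0.00334, g' = -0.5005 → ψ = 0.8828
Converged at ψ = 0.8828.
Compositions from xᵢ = zᵢ/(1+ψ(Kᵢ−1)), yᵢ = Kᵢxᵢ:
  carbon tetrachloride: x = 0.5275, y = 0.8172
  n-octane: x = 0.4725, y = 0.1828

x_n-octane = 0.4725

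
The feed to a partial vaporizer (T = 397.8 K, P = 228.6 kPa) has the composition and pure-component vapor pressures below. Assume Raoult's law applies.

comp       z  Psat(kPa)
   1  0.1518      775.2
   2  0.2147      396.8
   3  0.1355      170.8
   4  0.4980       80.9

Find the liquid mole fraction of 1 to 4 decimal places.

x_1 = 0.1077

Raoult's law: Kᵢ = Pᵢˢᵃᵗ/P = Pᵢˢᵃᵗ/228.6.
  K_1 = 775.2/228.6 = 3.391076, K_2 = 396.8/228.6 = 1.735783, K_3 = 170.8/228.6 = 0.747157, K_4 = 80.9/228.6 = 0.353893
Rachford–Rice: g(V/F) = Σ zᵢ(Kᵢ−1)/(1+V/F(Kᵢ−1)) = 0.
g(0) = ΣzᵢKᵢ − 1 = 0.1649 and g(1) = 1 − Σzᵢ/Kᵢ = -0.7570, so a root lies in (0, 1).
Iterate (Newton) starting at V/F = 0.54:
  V/F = 0.5400: g = -0.26238, g' = -0.7269 → V/F = 0.1790
  V/F = 0.1790: g = -0.00597, g' = -0.7917 → V/F = 0.1715
Converged at V/F = 0.1715.
Compositions from xᵢ = zᵢ/(1+V/F(Kᵢ−1)), yᵢ = Kᵢxᵢ:
  1: x = 0.1077, y = 0.3651
  2: x = 0.1906, y = 0.3309
  3: x = 0.1416, y = 0.1058
  4: x = 0.5601, y = 0.1982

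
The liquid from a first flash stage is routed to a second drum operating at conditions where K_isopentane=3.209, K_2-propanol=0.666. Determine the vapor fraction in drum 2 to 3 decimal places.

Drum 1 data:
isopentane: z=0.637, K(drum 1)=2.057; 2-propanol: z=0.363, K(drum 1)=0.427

Drum 1:
Material balance + equilibrium reduce to Σ zᵢ(Kᵢ−1)/(1+ψ₁(Kᵢ−1)) = 0.
Feasibility: ΣzᵢKᵢ = 1.465, Σzᵢ/Kᵢ = 1.160 — both > 1, two phases present.
Binary case is linear: z₁(K₁−1)(1+ψ₁(K₂−1)) + z₂(K₂−1)(1+ψ₁(K₁−1)) = 0
⇒ ψ₁ = [z₁(K₁−1)+z₂(K₂−1)] / [−(K₁−1)(K₂−1)] = 0.4653/0.6057 = 0.768
Drum-1 compositions:
  isopentane: x = 0.352, y = 0.723
  2-propanol: x = 0.648, y = 0.277
Drum-2 feed = drum-1 liquid: z₂ = (0.3515, 0.6485).
Drum 2:
Material balance + equilibrium reduce to Σ zᵢ(Kᵢ−1)/(1+ψ₂(Kᵢ−1)) = 0.
g(0) = ΣzᵢKᵢ − 1 = 0.560 and g(1) = 1 − Σzᵢ/Kᵢ = -0.083, so a root lies in (0, 1).
Binary case is linear: z₁(K₁−1)(1+ψ₂(K₂−1)) + z₂(K₂−1)(1+ψ₂(K₁−1)) = 0
⇒ ψ₂ = [z₁(K₁−1)+z₂(K₂−1)] / [−(K₁−1)(K₂−1)] = 0.5600/0.7378 = 0.759
  isopentane: x = 0.131, y = 0.421
  2-propanol: x = 0.869, y = 0.579

V/F (drum 2) = 0.759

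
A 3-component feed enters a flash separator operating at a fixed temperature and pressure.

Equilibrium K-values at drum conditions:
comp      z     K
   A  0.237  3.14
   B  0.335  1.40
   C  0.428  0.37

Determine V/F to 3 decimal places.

Material balance + equilibrium reduce to Σ zᵢ(Kᵢ−1)/(1+V/F(Kᵢ−1)) = 0.
g(0) = ΣzᵢKᵢ − 1 = 0.372 and g(1) = 1 − Σzᵢ/Kᵢ = -0.472, so a root lies in (0, 1).
Newton–Raphson from V/F = 0.44:
  V/F = 0.440: g = 0.0021, g' = -0.652 → V/F = 0.443
Converged at V/F = 0.443.

V/F = 0.443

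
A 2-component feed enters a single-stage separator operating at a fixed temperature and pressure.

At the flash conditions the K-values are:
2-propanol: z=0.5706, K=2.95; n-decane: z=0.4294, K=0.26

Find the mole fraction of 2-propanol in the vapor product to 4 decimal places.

Rachford–Rice: g(ψ) = Σ zᵢ(Kᵢ−1)/(1+ψ(Kᵢ−1)) = 0.
Feasibility: ΣzᵢKᵢ = 1.7949, Σzᵢ/Kᵢ = 1.8450 — both > 1, two phases present.
Newton iteration, ψ⁰ = 0.5:
  ψ = 0.5000: g = 0.05900, g' = -1.1487 → ψ = 0.5514
  ψ = 0.5514: g = -0.00057, g' = -1.1748 → ψ = 0.5509
Converged at ψ = 0.5509.
Compositions from xᵢ = zᵢ/(1+ψ(Kᵢ−1)), yᵢ = Kᵢxᵢ:
  2-propanol: x = 0.2751, y = 0.8115
  n-decane: x = 0.7249, y = 0.1885

y_2-propanol = 0.8115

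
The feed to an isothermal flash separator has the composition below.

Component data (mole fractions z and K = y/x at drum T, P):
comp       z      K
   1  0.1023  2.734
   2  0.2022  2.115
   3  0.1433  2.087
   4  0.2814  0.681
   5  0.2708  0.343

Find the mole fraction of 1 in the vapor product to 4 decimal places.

y_1 = 0.1579

Newton iteration, ψ⁰ = 0.53:
  ψ = 0.5300: g = -0.04802, g' = -0.5676 → ψ = 0.4454
  ψ = 0.4454: g = -0.00047, g' = -0.5595 → ψ = 0.4446
Converged at ψ = 0.4446.
Compositions from xᵢ = zᵢ/(1+ψ(Kᵢ−1)), yᵢ = Kᵢxᵢ:
  1: x = 0.0578, y = 0.1579
  2: x = 0.1352, y = 0.2859
  3: x = 0.0966, y = 0.2016
  4: x = 0.3279, y = 0.2233
  5: x = 0.3825, y = 0.1312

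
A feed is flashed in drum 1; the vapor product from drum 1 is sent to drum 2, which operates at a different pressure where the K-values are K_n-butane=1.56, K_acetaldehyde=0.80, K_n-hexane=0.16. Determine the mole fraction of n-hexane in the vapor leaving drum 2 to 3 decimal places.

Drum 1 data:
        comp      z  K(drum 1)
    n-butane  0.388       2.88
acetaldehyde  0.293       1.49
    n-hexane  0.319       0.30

Drum 1:
Rachford–Rice: g(ψ₁) = Σ zᵢ(Kᵢ−1)/(1+ψ₁(Kᵢ−1)) = 0.
g(0) = ΣzᵢKᵢ − 1 = 0.650 and g(1) = 1 − Σzᵢ/Kᵢ = -0.395, so a root lies in (0, 1).
Iterate (Newton) starting at ψ₁ = 0.31:
  ψ₁ = 0.310: g = 0.3003, g' = -0.855 → ψ₁ = 0.661
  ψ₁ = 0.661: g = 0.0180, g' = -0.854 → ψ₁ = 0.682
Converged at ψ₁ = 0.682.
Drum-1 compositions:
  n-butane: x = 0.170, y = 0.490
  acetaldehyde: x = 0.220, y = 0.327
  n-hexane: x = 0.610, y = 0.183
Drum-2 feed = drum-1 vapor: z₂ = (0.4897, 0.3272, 0.1831).
Drum 2:
Newton iteration, ψ₂⁰ = 0.68:
  ψ₂ = 0.680: g = -0.2359, g' = -0.801 → ψ₂ = 0.385
  ψ₂ = 0.385: g = -0.0728, g' = -0.402 → ψ₂ = 0.204
  ψ₂ = 0.204: g = -0.0078, g' = -0.326 → ψ₂ = 0.180
Converged at ψ₂ = 0.180.
  n-butane: x = 0.445, y = 0.694
  acetaldehyde: x = 0.339, y = 0.272
  n-hexane: x = 0.216, y = 0.035

y_n-hexane (drum 2) = 0.035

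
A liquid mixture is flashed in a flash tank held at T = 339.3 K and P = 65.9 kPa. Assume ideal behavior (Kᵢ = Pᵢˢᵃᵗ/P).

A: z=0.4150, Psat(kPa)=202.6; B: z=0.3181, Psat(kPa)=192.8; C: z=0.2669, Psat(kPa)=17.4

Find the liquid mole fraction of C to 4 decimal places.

x_C = 0.7318

Raoult's law: Kᵢ = Pᵢˢᵃᵗ/P = Pᵢˢᵃᵗ/65.9.
  K_A = 202.6/65.9 = 3.074355, K_B = 192.8/65.9 = 2.925645, K_C = 17.4/65.9 = 0.264036
Material balance + equilibrium reduce to Σ zᵢ(Kᵢ−1)/(1+V/F(Kᵢ−1)) = 0.
g(0) = ΣzᵢKᵢ − 1 = 1.2770 and g(1) = 1 − Σzᵢ/Kᵢ = -0.2546, so a root lies in (0, 1).
Newton–Raphson from V/F = 0.44:
  V/F = 0.4400: g = 0.49116, g' = -1.1500 → V/F = 0.8671
  V/F = 0.8671: g = -0.00584, g' = -1.4977 → V/F = 0.8632
Converged at V/F = 0.8632.
Compositions from xᵢ = zᵢ/(1+V/F(Kᵢ−1)), yᵢ = Kᵢxᵢ:
  A: x = 0.1487, y = 0.4572
  B: x = 0.1195, y = 0.3496
  C: x = 0.7318, y = 0.1932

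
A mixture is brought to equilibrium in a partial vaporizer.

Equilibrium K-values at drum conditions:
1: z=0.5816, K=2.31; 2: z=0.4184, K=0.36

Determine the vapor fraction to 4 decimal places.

ψ = 0.5894

Rachford–Rice: g(ψ) = Σ zᵢ(Kᵢ−1)/(1+ψ(Kᵢ−1)) = 0.
g(0) = ΣzᵢKᵢ − 1 = 0.4941 and g(1) = 1 − Σzᵢ/Kᵢ = -0.4140, so a root lies in (0, 1).
Binary case is linear: z₁(K₁−1)(1+ψ(K₂−1)) + z₂(K₂−1)(1+ψ(K₁−1)) = 0
⇒ ψ = [z₁(K₁−1)+z₂(K₂−1)] / [−(K₁−1)(K₂−1)] = 0.49412/0.83840 = 0.5894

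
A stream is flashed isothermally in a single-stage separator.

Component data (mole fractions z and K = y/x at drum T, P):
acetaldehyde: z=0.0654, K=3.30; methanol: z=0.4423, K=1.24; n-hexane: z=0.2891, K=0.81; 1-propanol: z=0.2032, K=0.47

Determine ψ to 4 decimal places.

Rachford–Rice: g(ψ) = Σ zᵢ(Kᵢ−1)/(1+ψ(Kᵢ−1)) = 0.
Check two-phase: ΣzᵢKᵢ = 1.0939 > 1 and Σzᵢ/Kᵢ = 1.1658 > 1, so g(0) = 0.0939 > 0 and g(1) = -0.1658 < 0.
Iterate (Newton) starting at ψ = 0.55:
  ψ = 0.5500: g = -0.05316, g' = -0.2140 → ψ = 0.3016
  ψ = 0.3016: g = 0.00134, g' = -0.2354 → ψ = 0.3073
Converged at ψ = 0.3073.

ψ = 0.3073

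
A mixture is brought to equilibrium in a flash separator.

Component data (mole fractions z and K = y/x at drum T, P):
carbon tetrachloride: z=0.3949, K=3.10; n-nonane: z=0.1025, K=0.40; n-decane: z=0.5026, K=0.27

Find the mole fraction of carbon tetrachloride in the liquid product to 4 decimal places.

x_carbon tetrachloride = 0.2523

Material balance + equilibrium reduce to Σ zᵢ(Kᵢ−1)/(1+ψ(Kᵢ−1)) = 0.
Check two-phase: ΣzᵢKᵢ = 1.4009 > 1 and Σzᵢ/Kᵢ = 2.2451 > 1, so g(0) = 0.4009 > 0 and g(1) = -1.2451 < 0.
Iterate (Newton) starting at ψ = 0.58:
  ψ = 0.5800: g = -0.35675, g' = -1.2464 → ψ = 0.2938
  ψ = 0.2938: g = -0.02885, g' = -1.1545 → ψ = 0.2688
  ψ = 0.2688: g = 0.00029, g' = -1.1786 → ψ = 0.2690
Converged at ψ = 0.2690.
Compositions from xᵢ = zᵢ/(1+ψ(Kᵢ−1)), yᵢ = Kᵢxᵢ:
  carbon tetrachloride: x = 0.2523, y = 0.7822
  n-nonane: x = 0.1222, y = 0.0489
  n-decane: x = 0.6254, y = 0.1689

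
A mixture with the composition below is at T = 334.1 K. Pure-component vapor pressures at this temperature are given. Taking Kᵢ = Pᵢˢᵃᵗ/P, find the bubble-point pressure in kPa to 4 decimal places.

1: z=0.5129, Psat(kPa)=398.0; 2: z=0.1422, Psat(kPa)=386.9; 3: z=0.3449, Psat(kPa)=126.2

At the bubble point ψ → 0, so ΣzᵢKᵢ = 1 with Kᵢ = Pᵢˢᵃᵗ/P ⇒ P = ΣzᵢPᵢˢᵃᵗ.
P = 0.5129·398.0 + 0.1422·386.9 + 0.3449·126.2 = 302.6778 kPa

Pbub = 302.6778 kPa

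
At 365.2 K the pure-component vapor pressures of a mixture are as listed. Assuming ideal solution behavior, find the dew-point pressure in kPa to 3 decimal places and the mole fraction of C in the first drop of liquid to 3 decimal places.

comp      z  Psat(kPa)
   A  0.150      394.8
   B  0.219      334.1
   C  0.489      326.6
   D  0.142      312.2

Pdew = 334.727 kPa, x_C = 0.501

At the dew point ψ → 1, so Σzᵢ/Kᵢ = 1 with Kᵢ = Pᵢˢᵃᵗ/P ⇒ 1/P = Σzᵢ/Pᵢˢᵃᵗ.
1/P = 0.150/394.8 + 0.219/334.1 + 0.489/326.6 + 0.142/312.2 = 0.002988 ⇒ P = 334.727 kPa
xᵢ = zᵢP/Pᵢˢᵃᵗ ⇒ x_C = 0.489·334.727/326.6 = 0.501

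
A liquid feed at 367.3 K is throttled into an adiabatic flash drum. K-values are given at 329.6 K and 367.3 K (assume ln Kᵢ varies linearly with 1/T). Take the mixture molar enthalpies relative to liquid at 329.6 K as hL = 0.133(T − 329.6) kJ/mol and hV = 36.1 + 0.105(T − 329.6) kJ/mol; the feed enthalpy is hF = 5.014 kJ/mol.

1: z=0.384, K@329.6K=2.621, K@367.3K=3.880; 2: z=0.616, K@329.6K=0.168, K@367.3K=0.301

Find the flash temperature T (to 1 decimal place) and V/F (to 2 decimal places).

Adiabatic flash: solve Rachford–Rice at each trial T, then check hF = ψ·hV(T) + (1−ψ)·hL(T).
  T = 329.6 K: K = (2.621, 0.168), RR gives ψ = 0.082, H_out = 2.943 kJ/mol
  T = 367.3 K: K = (3.880, 0.301), RR gives ψ = 0.335, H_out = 16.770 kJ/mol
  T = 348.5 K: K = (3.225, 0.229), RR gives ψ = 0.221, H_out = 10.372 kJ/mol
  T = 339.1 K: K = (2.917, 0.197), RR gives ψ = 0.157, H_out = 6.886 kJ/mol
  T = 334.4 K: K = (2.769, 0.182), RR gives ψ = 0.121, H_out = 5.002 kJ/mol
  T = 336.8 K: K = (2.844, 0.190), RR gives ψ = 0.140, H_out = 5.978 kJ/mol
Linear interpolation between T = 334.4 (H_out = 5.002) and T = 336.8 (H_out = 5.978) on hF = 5.014 gives T ≈ 334.4 K, at which ψ = 0.12.

T = 334.4 K, V/F = 0.12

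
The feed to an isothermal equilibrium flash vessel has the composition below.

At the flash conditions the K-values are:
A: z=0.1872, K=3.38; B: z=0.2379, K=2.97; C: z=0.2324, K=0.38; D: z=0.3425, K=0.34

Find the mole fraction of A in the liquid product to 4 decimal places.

Material balance + equilibrium reduce to Σ zᵢ(Kᵢ−1)/(1+β(Kᵢ−1)) = 0.
g(0) = ΣzᵢKᵢ − 1 = 0.5441 and g(1) = 1 − Σzᵢ/Kᵢ = -0.7544, so a root lies in (0, 1).
Newton–Raphson from β = 0.5:
  β = 0.5000: g = -0.10667, g' = -0.9754 → β = 0.3906
  β = 0.3906: g = 0.00101, g' = -1.0060 → β = 0.3916
Converged at β = 0.3916.
Compositions from xᵢ = zᵢ/(1+β(Kᵢ−1)), yᵢ = Kᵢxᵢ:
  A: x = 0.0969, y = 0.3275
  B: x = 0.1343, y = 0.3988
  C: x = 0.3069, y = 0.1166
  D: x = 0.4619, y = 0.1570

x_A = 0.0969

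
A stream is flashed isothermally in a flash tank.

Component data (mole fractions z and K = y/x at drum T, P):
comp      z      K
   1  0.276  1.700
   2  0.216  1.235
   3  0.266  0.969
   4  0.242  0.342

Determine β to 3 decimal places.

β = 0.301

Iterate (Newton) starting at β = 0.57:
  β = 0.570: g = -0.0803, g' = -0.347 → β = 0.338
  β = 0.338: g = -0.0100, g' = -0.272 → β = 0.302
  β = 0.302: g = -0.0001, g' = -0.266 → β = 0.301
Converged at β = 0.301.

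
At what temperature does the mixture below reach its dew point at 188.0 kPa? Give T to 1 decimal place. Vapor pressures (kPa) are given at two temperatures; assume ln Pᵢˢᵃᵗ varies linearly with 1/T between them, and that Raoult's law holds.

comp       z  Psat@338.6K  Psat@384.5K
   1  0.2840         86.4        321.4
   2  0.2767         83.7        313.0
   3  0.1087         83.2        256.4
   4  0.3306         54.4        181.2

Dew-point temperature: Σzᵢ·P/Pᵢˢᵃᵗ(T) = 1. Interpolate ln Pᵢˢᵃᵗ = aᵢ + bᵢ/T.
  T = 338.6 K: ΣzᵢP/Pᵢˢᵃᵗ = 2.6276
  T = 384.5 K: ΣzᵢP/Pᵢˢᵃᵗ = 0.7550
  T = 361.6 K: ΣzᵢP/Pᵢˢᵃᵗ = 1.3513
  T = 373.1 K: ΣzᵢP/Pᵢˢᵃᵗ = 0.9997
  T = 367.4 K: ΣzᵢP/Pᵢˢᵃᵗ = 1.1580
  T = 370.2 K: ΣzᵢP/Pᵢˢᵃᵗ = 1.0767
Interpolating between 370.2 K and 373.1 K gives T ≈ 373.1 K.

T = 373.1 K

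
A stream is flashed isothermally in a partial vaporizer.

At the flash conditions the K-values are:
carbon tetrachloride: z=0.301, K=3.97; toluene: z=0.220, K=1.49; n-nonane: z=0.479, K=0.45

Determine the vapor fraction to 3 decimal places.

Let ψ = V/F and solve Σ zᵢ(Kᵢ−1)/(1+ψ(Kᵢ−1)) = 0.
Feasibility: ΣzᵢKᵢ = 1.738, Σzᵢ/Kᵢ = 1.288 — both > 1, two phases present.
Newton–Raphson from ψ = 0.42:
  ψ = 0.420: g = 0.1446, g' = -0.807 → ψ = 0.599
  ψ = 0.599: g = 0.0120, g' = -0.698 → ψ = 0.616
Converged at ψ = 0.616.

ψ = 0.616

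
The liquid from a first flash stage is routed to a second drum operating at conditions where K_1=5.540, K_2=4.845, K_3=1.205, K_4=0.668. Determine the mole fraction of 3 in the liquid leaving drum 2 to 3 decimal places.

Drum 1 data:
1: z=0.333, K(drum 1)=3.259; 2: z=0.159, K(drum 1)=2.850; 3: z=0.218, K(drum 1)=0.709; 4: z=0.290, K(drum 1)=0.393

x_3 (drum 2) = 0.240

Drum 1:
Rachford–Rice: g(ψ₁) = Σ zᵢ(Kᵢ−1)/(1+ψ₁(Kᵢ−1)) = 0.
g(0) = ΣzᵢKᵢ − 1 = 0.807 and g(1) = 1 − Σzᵢ/Kᵢ = -0.203, so a root lies in (0, 1).
Newton iteration, ψ₁⁰ = 0.5:
  ψ₁ = 0.500: g = 0.1791, g' = -0.767 → ψ₁ = 0.733
  ψ₁ = 0.733: g = 0.0100, g' = -0.716 → ψ₁ = 0.747
Converged at ψ₁ = 0.747.
Drum-1 compositions:
  1: x = 0.124, y = 0.404
  2: x = 0.067, y = 0.190
  3: x = 0.279, y = 0.198
  4: x = 0.531, y = 0.209
Drum-2 feed = drum-1 liquid: z₂ = (0.1239, 0.0667, 0.2786, 0.5308).
Drum 2:
Rachford–Rice: g(ψ₂) = Σ zᵢ(Kᵢ−1)/(1+ψ₂(Kᵢ−1)) = 0.
Feasibility: ΣzᵢKᵢ = 1.700, Σzᵢ/Kᵢ = 1.062 — both > 1, two phases present.
Newton iteration, ψ₂⁰ = 0.5:
  ψ₂ = 0.500: g = 0.1003, g' = -0.448 → ψ₂ = 0.724
  ψ₂ = 0.724: g = 0.0168, g' = -0.318 → ψ₂ = 0.777
  ψ₂ = 0.777: g = 0.0005, g' = -0.302 → ψ₂ = 0.778
Converged at ψ₂ = 0.778.
  1: x = 0.027, y = 0.151
  2: x = 0.017, y = 0.081
  3: x = 0.240, y = 0.290
  4: x = 0.716, y = 0.478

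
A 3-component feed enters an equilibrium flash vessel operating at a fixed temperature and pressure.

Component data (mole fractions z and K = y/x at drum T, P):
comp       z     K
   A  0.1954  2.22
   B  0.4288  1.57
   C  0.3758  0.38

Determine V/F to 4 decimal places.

Rachford–Rice: g(V/F) = Σ zᵢ(Kᵢ−1)/(1+V/F(Kᵢ−1)) = 0.
Check two-phase: ΣzᵢKᵢ = 1.2498 > 1 and Σzᵢ/Kᵢ = 1.3501 > 1, so g(0) = 0.2498 > 0 and g(1) = -0.3501 < 0.
Newton iteration, V/F⁰ = 0.5:
  V/F = 0.5000: g = 0.00060, g' = -0.5000 → V/F = 0.5012
Converged at V/F = 0.5012.

V/F = 0.5012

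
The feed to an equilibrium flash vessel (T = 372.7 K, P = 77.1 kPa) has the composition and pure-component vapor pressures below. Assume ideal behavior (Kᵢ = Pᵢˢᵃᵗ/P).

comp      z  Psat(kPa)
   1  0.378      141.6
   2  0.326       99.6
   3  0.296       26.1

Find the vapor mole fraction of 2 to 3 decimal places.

y_2 = 0.365

Raoult's law: Kᵢ = Pᵢˢᵃᵗ/P = Pᵢˢᵃᵗ/77.1.
  K_1 = 141.6/77.1 = 1.83658, K_2 = 99.6/77.1 = 1.29183, K_3 = 26.1/77.1 = 0.33852
Iterate (Newton) starting at V/F = 0.5:
  V/F = 0.500: g = 0.0134, g' = -0.442 → V/F = 0.530
Converged at V/F = 0.530.
Compositions from xᵢ = zᵢ/(1+V/F(Kᵢ−1)), yᵢ = Kᵢxᵢ:
  1: x = 0.262, y = 0.481
  2: x = 0.282, y = 0.365
  3: x = 0.456, y = 0.154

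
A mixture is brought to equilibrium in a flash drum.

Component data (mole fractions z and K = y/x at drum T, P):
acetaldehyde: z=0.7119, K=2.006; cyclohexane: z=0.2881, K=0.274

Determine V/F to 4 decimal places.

Material balance + equilibrium reduce to Σ zᵢ(Kᵢ−1)/(1+V/F(Kᵢ−1)) = 0.
Check two-phase: ΣzᵢKᵢ = 1.5070 > 1 and Σzᵢ/Kᵢ = 1.4063 > 1, so g(0) = 0.5070 > 0 and g(1) = -0.4063 < 0.
Newton iteration, V/F⁰ = 0.5:
  V/F = 0.5000: g = 0.14814, g' = -0.6932 → V/F = 0.7137
  V/F = 0.7137: g = -0.01722, g' = -0.8982 → V/F = 0.6945
  V/F = 0.6945: g = -0.00030, g' = -0.8675 → V/F = 0.6942
Converged at V/F = 0.6942.

V/F = 0.6942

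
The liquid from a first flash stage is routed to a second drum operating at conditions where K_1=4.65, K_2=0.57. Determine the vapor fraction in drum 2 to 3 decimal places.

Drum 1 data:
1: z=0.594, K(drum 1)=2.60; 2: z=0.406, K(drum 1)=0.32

Drum 1:
Newton–Raphson from ψ₁ = 0.59:
  ψ₁ = 0.590: g = 0.0278, g' = -0.926 → ψ₁ = 0.620
Converged at ψ₁ = 0.620.
Drum-1 compositions:
  1: x = 0.298, y = 0.775
  2: x = 0.702, y = 0.225
Drum-2 feed = drum-1 liquid: z₂ = (0.2982, 0.7018).
Drum 2:
Material balance + equilibrium reduce to Σ zᵢ(Kᵢ−1)/(1+ψ₂(Kᵢ−1)) = 0.
Check two-phase: ΣzᵢKᵢ = 1.787 > 1 and Σzᵢ/Kᵢ = 1.295 > 1, so g(0) = 0.787 > 0 and g(1) = -0.295 < 0.
Iterate (Newton) starting at ψ₂ = 0.54:
  ψ₂ = 0.540: g = -0.0266, g' = -0.670 → ψ₂ = 0.500
  ψ₂ = 0.500: g = 0.0007, g' = -0.708 → ψ₂ = 0.501
Converged at ψ₂ = 0.501.
  1: x = 0.105, y = 0.490
  2: x = 0.895, y = 0.510

V/F (drum 2) = 0.501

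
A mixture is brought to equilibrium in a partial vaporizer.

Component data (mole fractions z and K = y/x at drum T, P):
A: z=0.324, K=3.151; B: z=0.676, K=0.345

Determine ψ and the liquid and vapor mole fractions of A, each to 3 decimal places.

ψ = 0.180, x_A = 0.233, y_A = 0.736

Binary case is linear: z₁(K₁−1)(1+ψ(K₂−1)) + z₂(K₂−1)(1+ψ(K₁−1)) = 0
⇒ ψ = [z₁(K₁−1)+z₂(K₂−1)] / [−(K₁−1)(K₂−1)] = 0.2541/1.4089 = 0.180
Compositions from xᵢ = zᵢ/(1+ψ(Kᵢ−1)), yᵢ = Kᵢxᵢ:
  A: x = 0.233, y = 0.736
  B: x = 0.767, y = 0.264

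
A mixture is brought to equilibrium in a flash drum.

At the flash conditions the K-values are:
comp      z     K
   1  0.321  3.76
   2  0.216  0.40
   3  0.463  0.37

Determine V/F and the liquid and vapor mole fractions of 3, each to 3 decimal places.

Material balance + equilibrium reduce to Σ zᵢ(Kᵢ−1)/(1+V/F(Kᵢ−1)) = 0.
Check two-phase: ΣzᵢKᵢ = 1.465 > 1 and Σzᵢ/Kᵢ = 1.877 > 1, so g(0) = 0.465 > 0 and g(1) = -0.877 < 0.
Newton iteration, V/F⁰ = 0.31:
  V/F = 0.310: g = -0.0442, g' = -1.111 → V/F = 0.270
  V/F = 0.270: g = 0.0013, g' = -1.180 → V/F = 0.271
Converged at V/F = 0.271.
Compositions from xᵢ = zᵢ/(1+V/F(Kᵢ−1)), yᵢ = Kᵢxᵢ:
  1: x = 0.184, y = 0.690
  2: x = 0.258, y = 0.103
  3: x = 0.558, y = 0.207

V/F = 0.271, x_3 = 0.558, y_3 = 0.207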